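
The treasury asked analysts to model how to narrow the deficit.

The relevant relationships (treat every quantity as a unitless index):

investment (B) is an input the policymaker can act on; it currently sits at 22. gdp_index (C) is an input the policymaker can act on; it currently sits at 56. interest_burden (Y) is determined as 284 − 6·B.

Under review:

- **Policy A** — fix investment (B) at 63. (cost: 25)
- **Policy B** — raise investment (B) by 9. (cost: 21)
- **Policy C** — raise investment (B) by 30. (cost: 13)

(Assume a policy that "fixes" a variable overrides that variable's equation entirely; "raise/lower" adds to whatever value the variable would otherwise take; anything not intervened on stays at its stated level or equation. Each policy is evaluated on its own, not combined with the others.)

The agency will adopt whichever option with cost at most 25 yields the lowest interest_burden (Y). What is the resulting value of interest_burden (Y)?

-94

Policy A (B := 63):
  B = 63
  Y = 284 − 6·63 = -94
Policy B (B + 9):
  B = 22 + 9 = 31
  Y = 284 − 6·31 = 98
Policy C (B + 30):
  B = 22 + 30 = 52
  Y = 284 − 6·52 = -28
Comparing — Policy A: Y=-94, Policy B: Y=98, Policy C: Y=-28. Lowest is -94 (Policy A).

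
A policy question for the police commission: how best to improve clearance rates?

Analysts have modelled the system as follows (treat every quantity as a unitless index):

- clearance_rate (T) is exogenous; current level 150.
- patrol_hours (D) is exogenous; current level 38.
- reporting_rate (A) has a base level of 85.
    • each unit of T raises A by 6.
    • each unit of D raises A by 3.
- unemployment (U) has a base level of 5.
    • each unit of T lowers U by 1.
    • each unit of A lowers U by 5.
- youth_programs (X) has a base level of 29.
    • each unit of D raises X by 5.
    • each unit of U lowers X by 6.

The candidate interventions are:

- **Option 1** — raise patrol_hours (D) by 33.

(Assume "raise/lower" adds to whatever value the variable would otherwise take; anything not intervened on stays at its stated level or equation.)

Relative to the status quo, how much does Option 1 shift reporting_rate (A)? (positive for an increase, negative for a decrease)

99

Baseline:
  T = 150
  D = 38
  A = 85 + 6·150 + 3·38 = 1099
Option 1 (D + 33):
  T = 150
  D = 38 + 33 = 71
  A = 85 + 6·150 + 3·71 = 1198
Change in A: 1198 − 1099 = 99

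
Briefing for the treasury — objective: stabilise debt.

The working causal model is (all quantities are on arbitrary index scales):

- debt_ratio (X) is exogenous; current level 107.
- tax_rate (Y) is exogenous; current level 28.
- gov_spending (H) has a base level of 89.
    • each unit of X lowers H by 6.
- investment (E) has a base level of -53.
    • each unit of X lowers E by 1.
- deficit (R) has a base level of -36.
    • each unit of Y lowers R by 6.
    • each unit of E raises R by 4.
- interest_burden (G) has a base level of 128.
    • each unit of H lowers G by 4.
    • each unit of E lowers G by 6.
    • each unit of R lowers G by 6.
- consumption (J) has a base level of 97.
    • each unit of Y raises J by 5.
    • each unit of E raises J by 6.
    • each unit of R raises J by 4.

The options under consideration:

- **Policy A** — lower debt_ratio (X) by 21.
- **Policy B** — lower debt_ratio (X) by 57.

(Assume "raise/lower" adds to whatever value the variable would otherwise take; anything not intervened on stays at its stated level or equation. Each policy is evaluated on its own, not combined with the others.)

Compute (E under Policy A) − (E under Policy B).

Policy A (X − 21):
  X = 107 − 21 = 86
  E = -53 − 86 = -139
Policy B (X − 57):
  X = 107 − 57 = 50
  E = -53 − 50 = -103
E: -139 − (-103) = -36

-36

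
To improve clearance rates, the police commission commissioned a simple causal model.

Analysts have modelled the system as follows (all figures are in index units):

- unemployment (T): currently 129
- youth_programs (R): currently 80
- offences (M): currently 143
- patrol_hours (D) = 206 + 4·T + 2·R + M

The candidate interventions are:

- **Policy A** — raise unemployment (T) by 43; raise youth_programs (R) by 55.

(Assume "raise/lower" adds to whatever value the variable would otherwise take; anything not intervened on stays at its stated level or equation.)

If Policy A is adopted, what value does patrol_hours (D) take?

Policy A (T + 43, R + 55):
  T = 129 + 43 = 172
  R = 80 + 55 = 135
  M = 143
  D = 206 + 4·172 + 2·135 + 143 = 1307

1307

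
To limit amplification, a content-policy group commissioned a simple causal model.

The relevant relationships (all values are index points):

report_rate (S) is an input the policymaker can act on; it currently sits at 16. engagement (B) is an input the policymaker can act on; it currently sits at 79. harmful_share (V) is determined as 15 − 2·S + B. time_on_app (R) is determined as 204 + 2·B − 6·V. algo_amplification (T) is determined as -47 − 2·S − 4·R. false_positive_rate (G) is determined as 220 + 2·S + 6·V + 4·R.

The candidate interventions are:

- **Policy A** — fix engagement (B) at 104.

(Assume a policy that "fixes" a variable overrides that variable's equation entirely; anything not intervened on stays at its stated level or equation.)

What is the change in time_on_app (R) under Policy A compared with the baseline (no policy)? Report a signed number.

Baseline:
  S = 16
  B = 79
  V = 15 − 2·16 + 79 = 62
  R = 204 + 2·79 − 6·62 = -10
Policy A (B := 104):
  S = 16
  B = 104
  V = 15 − 2·16 + 104 = 87
  R = 204 + 2·104 − 6·87 = -110
Change in R: -110 − (-10) = -100

-100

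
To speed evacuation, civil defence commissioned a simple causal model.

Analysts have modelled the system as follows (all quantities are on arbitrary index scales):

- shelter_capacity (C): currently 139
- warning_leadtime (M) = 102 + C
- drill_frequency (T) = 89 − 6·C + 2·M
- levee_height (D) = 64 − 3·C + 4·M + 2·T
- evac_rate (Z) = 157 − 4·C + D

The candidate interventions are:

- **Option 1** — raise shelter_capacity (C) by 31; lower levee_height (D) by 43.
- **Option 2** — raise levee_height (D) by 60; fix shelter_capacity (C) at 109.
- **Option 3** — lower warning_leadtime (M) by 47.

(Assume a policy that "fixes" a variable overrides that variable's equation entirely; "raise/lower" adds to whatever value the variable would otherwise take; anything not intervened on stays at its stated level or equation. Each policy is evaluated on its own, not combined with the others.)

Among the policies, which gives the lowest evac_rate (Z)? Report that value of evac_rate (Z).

Option 1 (C + 31, D − 43):
  C = 139 + 31 = 170
  M = 102 + 170 = 272
  T = 89 − 6·170 + 2·272 = -387
  D = 64 − 3·170 + 4·272 + 2·(-387) (−43 from intervention) = -175
  Z = 157 − 4·170 + (-175) = -698
Option 2 (D + 60, C := 109):
  C = 109
  M = 102 + 109 = 211
  T = 89 − 6·109 + 2·211 = -143
  D = 64 − 3·109 + 4·211 + 2·(-143) (+60 from intervention) = 355
  Z = 157 − 4·109 + 355 = 76
Option 3 (M − 47):
  C = 139
  M = 102 + 139 (−47 from intervention) = 194
  T = 89 − 6·139 + 2·194 = -357
  D = 64 − 3·139 + 4·194 + 2·(-357) = -291
  Z = 157 − 4·139 + (-291) = -690
Comparing — Option 1: Z=-698, Option 2: Z=76, Option 3: Z=-690. Lowest is -698 (Option 1).

-698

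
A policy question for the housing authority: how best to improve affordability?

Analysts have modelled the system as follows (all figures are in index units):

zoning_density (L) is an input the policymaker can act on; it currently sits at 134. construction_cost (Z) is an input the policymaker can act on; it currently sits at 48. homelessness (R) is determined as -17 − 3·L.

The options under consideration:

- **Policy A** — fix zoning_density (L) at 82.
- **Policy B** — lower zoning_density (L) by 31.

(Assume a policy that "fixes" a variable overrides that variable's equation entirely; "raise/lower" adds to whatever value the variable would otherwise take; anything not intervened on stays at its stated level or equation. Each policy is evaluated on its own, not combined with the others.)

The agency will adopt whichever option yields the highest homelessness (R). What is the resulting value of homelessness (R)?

-263

Policy A (L := 82):
  L = 82
  R = -17 − 3·82 = -263
Policy B (L − 31):
  L = 134 − 31 = 103
  R = -17 − 3·103 = -326
Comparing — Policy A: R=-263, Policy B: R=-326. Highest is -263 (Policy A).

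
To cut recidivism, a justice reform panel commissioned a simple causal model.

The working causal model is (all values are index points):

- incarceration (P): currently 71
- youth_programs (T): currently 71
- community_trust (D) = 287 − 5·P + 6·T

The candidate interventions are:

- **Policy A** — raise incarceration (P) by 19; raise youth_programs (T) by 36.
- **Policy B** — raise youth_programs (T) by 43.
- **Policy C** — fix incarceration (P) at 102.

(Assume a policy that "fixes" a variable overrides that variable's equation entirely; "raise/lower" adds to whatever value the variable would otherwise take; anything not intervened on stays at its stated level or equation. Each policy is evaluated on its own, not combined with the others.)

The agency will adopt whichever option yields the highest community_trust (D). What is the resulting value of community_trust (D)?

Policy A (P + 19, T + 36):
  P = 71 + 19 = 90
  T = 71 + 36 = 107
  D = 287 − 5·90 + 6·107 = 479
Policy B (T + 43):
  P = 71
  T = 71 + 43 = 114
  D = 287 − 5·71 + 6·114 = 616
Policy C (P := 102):
  P = 102
  T = 71
  D = 287 − 5·102 + 6·71 = 203
Comparing — Policy A: D=479, Policy B: D=616, Policy C: D=203. Highest is 616 (Policy B).

616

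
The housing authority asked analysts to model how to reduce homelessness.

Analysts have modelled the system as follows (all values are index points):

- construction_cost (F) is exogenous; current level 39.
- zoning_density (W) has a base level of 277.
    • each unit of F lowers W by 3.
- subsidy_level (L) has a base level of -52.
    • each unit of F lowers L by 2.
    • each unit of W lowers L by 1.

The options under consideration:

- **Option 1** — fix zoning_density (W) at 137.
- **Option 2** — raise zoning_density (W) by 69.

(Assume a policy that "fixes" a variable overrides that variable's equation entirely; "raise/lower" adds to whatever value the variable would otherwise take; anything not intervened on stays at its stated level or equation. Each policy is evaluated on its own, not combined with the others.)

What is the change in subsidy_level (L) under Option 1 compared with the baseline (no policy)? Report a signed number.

Baseline:
  F = 39
  W = 277 − 3·39 = 160
  L = -52 − 2·39 − 160 = -290
Option 1 (W := 137):
  F = 39
  W = 137
  L = -52 − 2·39 − 137 = -267
Change in L: -267 − (-290) = 23

23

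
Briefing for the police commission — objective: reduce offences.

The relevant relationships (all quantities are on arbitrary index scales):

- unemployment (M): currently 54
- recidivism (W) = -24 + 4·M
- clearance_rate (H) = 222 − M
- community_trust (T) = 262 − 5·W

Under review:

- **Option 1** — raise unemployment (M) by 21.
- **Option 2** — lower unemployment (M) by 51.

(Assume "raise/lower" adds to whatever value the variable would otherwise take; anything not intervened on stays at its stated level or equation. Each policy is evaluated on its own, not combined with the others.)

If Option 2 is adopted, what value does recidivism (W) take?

Option 2 (M − 51):
  M = 54 − 51 = 3
  W = -24 + 4·3 = -12

-12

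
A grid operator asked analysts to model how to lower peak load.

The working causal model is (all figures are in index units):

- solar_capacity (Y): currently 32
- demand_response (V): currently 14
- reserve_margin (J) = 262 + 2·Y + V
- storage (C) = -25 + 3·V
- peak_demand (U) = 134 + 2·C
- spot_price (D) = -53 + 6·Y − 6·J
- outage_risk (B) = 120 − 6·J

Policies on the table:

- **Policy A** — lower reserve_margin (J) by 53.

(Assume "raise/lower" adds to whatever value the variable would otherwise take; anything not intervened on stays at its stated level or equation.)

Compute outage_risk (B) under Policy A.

-1602

Policy A (J − 53):
  Y = 32
  V = 14
  J = 262 + 2·32 + 14 (−53 from intervention) = 287
  B = 120 − 6·287 = -1602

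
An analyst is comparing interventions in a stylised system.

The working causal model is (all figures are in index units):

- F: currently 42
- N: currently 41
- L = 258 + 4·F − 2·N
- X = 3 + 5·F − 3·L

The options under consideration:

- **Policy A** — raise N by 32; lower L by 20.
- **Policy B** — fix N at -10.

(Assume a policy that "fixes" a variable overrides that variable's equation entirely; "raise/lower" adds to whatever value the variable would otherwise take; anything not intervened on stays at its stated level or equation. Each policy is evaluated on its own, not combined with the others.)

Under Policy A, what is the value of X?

Policy A (N + 32, L − 20):
  F = 42
  N = 41 + 32 = 73
  L = 258 + 4·42 − 2·73 (−20 from intervention) = 260
  X = 3 + 5·42 − 3·260 = -567

-567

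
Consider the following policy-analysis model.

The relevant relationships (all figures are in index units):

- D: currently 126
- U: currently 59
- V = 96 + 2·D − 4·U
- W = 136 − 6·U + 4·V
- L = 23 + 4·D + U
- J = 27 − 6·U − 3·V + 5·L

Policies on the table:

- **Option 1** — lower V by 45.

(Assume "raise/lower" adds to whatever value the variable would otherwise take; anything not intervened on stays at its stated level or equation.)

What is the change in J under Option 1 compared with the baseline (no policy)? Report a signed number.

Baseline:
  D = 126
  U = 59
  V = 96 + 2·126 − 4·59 = 112
  L = 23 + 4·126 + 59 = 586
  J = 27 − 6·59 − 3·112 + 5·586 = 2267
Option 1 (V − 45):
  D = 126
  U = 59
  V = 96 + 2·126 − 4·59 (−45 from intervention) = 67
  L = 23 + 4·126 + 59 = 586
  J = 27 − 6·59 − 3·67 + 5·586 = 2402
Change in J: 2402 − 2267 = 135

135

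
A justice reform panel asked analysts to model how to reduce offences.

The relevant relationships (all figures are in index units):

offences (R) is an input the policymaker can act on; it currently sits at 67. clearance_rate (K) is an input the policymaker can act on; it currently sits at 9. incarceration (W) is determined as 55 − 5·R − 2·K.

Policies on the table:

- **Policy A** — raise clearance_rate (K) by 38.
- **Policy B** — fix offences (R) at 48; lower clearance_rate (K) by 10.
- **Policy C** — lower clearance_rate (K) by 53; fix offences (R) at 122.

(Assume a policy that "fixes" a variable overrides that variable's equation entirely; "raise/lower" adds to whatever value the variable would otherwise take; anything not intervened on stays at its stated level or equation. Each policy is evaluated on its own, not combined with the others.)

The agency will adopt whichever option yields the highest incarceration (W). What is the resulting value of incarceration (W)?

-183

Policy A (K + 38):
  R = 67
  K = 9 + 38 = 47
  W = 55 − 5·67 − 2·47 = -374
Policy B (R := 48, K − 10):
  R = 48
  K = 9 − 10 = -1
  W = 55 − 5·48 − 2·(-1) = -183
Policy C (K − 53, R := 122):
  R = 122
  K = 9 − 53 = -44
  W = 55 − 5·122 − 2·(-44) = -467
Comparing — Policy A: W=-374, Policy B: W=-183, Policy C: W=-467. Highest is -183 (Policy B).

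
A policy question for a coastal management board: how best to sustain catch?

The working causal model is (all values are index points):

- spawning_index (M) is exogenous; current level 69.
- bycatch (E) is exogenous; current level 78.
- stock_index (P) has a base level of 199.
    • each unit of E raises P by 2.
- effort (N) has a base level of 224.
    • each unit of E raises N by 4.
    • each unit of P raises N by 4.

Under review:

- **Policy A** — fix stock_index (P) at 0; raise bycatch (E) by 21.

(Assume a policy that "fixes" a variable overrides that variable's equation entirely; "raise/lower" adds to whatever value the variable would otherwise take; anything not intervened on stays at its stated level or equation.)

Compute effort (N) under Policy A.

Policy A (P := 0, E + 21):
  E = 78 + 21 = 99
  P = 0
  N = 224 + 4·99 + 4·0 = 620

620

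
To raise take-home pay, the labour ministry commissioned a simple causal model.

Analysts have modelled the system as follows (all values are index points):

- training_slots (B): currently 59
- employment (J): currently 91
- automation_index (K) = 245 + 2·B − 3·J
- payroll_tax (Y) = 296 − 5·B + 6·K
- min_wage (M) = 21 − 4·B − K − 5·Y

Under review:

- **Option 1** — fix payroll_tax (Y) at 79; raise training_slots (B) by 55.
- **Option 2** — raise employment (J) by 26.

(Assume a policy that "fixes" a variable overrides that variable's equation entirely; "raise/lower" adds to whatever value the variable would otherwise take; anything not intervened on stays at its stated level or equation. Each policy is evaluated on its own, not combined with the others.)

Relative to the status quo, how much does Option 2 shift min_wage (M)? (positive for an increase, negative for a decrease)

Baseline:
  B = 59
  J = 91
  K = 245 + 2·59 − 3·91 = 90
  Y = 296 − 5·59 + 6·90 = 541
  M = 21 − 4·59 − 90 − 5·541 = -3010
Option 2 (J + 26):
  B = 59
  J = 91 + 26 = 117
  K = 245 + 2·59 − 3·117 = 12
  Y = 296 − 5·59 + 6·12 = 73
  M = 21 − 4·59 − 12 − 5·73 = -592
Change in M: -592 − (-3010) = 2418

2418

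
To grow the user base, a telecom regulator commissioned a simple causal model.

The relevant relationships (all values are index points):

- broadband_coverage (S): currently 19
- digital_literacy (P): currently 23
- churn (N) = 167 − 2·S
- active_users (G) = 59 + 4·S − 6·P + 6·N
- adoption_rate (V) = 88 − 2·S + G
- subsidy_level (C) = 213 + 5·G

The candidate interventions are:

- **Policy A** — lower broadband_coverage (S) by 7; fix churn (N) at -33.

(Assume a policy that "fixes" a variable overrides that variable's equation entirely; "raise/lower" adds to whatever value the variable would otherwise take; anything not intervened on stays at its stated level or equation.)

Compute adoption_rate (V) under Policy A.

-165

Policy A (S − 7, N := -33):
  S = 19 − 7 = 12
  P = 23
  N = -33
  G = 59 + 4·12 − 6·23 + 6·(-33) = -229
  V = 88 − 2·12 + (-229) = -165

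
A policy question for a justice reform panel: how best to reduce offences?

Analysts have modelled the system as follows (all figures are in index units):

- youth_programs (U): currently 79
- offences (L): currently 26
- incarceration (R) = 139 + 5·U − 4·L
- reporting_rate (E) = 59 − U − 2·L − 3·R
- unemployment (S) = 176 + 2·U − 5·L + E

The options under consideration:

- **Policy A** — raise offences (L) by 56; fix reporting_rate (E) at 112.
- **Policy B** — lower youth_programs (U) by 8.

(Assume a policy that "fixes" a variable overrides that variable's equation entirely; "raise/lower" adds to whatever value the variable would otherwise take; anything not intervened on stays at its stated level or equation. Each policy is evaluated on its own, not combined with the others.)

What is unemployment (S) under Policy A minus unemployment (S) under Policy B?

Policy A (L + 56, E := 112):
  U = 79
  L = 26 + 56 = 82
  R = 139 + 5·79 − 4·82 = 206
  E = 112
  S = 176 + 2·79 − 5·82 + 112 = 36
Policy B (U − 8):
  U = 79 − 8 = 71
  L = 26
  R = 139 + 5·71 − 4·26 = 390
  E = 59 − 71 − 2·26 − 3·390 = -1234
  S = 176 + 2·71 − 5·26 + (-1234) = -1046
S: 36 − (-1046) = 1082

1082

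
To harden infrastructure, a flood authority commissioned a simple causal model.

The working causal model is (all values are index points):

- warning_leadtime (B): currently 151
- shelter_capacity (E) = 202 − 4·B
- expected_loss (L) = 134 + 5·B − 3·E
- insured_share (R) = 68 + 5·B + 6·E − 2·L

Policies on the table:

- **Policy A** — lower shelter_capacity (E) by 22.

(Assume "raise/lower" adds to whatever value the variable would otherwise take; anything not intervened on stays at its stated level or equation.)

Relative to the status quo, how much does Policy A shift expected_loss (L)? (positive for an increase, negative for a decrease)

Baseline:
  B = 151
  E = 202 − 4·151 = -402
  L = 134 + 5·151 − 3·(-402) = 2095
Policy A (E − 22):
  B = 151
  E = 202 − 4·151 (−22 from intervention) = -424
  L = 134 + 5·151 − 3·(-424) = 2161
Change in L: 2161 − 2095 = 66

66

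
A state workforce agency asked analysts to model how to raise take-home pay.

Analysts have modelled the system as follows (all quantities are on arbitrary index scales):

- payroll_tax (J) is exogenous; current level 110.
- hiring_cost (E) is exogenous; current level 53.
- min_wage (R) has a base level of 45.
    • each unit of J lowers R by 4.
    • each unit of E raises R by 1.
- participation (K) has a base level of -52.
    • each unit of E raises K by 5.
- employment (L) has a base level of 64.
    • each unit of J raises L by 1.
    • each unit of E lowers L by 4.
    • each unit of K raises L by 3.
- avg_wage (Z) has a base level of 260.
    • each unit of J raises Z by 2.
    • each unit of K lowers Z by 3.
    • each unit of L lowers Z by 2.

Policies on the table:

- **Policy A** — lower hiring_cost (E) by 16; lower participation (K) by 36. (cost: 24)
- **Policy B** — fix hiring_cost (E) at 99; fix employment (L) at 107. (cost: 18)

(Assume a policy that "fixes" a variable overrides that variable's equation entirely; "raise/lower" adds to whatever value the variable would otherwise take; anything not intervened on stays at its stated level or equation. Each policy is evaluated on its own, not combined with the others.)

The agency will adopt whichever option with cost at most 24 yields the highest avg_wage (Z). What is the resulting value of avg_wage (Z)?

Policy A (E − 16, K − 36):
  J = 110
  E = 53 − 16 = 37
  K = -52 + 5·37 (−36 from intervention) = 97
  L = 64 + 110 − 4·37 + 3·97 = 317
  Z = 260 + 2·110 − 3·97 − 2·317 = -445
Policy B (E := 99, L := 107):
  J = 110
  E = 99
  K = -52 + 5·99 = 443
  L = 107
  Z = 260 + 2·110 − 3·443 − 2·107 = -1063
Comparing — Policy A: Z=-445, Policy B: Z=-1063. Highest is -445 (Policy A).

-445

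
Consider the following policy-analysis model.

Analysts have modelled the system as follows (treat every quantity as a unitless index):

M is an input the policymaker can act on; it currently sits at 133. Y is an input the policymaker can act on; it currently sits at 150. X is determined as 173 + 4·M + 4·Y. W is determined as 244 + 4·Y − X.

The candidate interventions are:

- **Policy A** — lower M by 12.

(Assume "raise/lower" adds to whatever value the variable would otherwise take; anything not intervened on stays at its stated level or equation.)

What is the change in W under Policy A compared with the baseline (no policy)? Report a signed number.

48

Baseline:
  M = 133
  Y = 150
  X = 173 + 4·133 + 4·150 = 1305
  W = 244 + 4·150 − 1305 = -461
Policy A (M − 12):
  M = 133 − 12 = 121
  Y = 150
  X = 173 + 4·121 + 4·150 = 1257
  W = 244 + 4·150 − 1257 = -413
Change in W: -413 − (-461) = 48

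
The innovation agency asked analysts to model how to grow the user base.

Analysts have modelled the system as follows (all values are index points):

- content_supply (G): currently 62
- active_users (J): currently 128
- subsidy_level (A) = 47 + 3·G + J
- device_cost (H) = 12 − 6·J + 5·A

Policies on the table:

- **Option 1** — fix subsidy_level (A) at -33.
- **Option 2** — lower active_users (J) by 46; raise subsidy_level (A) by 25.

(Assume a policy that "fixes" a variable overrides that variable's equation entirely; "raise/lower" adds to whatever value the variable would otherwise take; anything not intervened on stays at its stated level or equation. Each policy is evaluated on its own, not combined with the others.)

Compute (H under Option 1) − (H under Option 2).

Option 1 (A := -33):
  G = 62
  J = 128
  A = -33
  H = 12 − 6·128 + 5·(-33) = -921
Option 2 (J − 46, A + 25):
  G = 62
  J = 128 − 46 = 82
  A = 47 + 3·62 + 82 (+25 from intervention) = 340
  H = 12 − 6·82 + 5·340 = 1220
H: -921 − 1220 = -2141

-2141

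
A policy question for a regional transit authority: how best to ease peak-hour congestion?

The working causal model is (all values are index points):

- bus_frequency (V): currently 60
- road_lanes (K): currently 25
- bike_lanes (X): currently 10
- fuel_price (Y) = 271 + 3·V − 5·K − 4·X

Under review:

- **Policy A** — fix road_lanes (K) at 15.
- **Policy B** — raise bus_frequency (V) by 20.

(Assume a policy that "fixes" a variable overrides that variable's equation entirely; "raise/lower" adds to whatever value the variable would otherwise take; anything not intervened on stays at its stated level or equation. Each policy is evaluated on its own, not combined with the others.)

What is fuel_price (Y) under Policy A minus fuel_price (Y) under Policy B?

-10

Policy A (K := 15):
  V = 60
  K = 15
  X = 10
  Y = 271 + 3·60 − 5·15 − 4·10 = 336
Policy B (V + 20):
  V = 60 + 20 = 80
  K = 25
  X = 10
  Y = 271 + 3·80 − 5·25 − 4·10 = 346
Y: 336 − 346 = -10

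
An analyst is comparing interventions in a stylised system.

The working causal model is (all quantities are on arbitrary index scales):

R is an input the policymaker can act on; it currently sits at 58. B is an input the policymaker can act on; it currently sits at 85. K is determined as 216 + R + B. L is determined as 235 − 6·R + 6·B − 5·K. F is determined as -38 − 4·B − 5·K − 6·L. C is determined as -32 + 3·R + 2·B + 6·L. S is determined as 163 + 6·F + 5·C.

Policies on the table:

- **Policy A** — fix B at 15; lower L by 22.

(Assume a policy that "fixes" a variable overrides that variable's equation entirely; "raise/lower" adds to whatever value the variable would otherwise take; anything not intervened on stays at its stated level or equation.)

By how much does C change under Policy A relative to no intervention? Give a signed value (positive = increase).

-692

Baseline:
  R = 58
  B = 85
  K = 216 + 58 + 85 = 359
  L = 235 − 6·58 + 6·85 − 5·359 = -1398
  C = -32 + 3·58 + 2·85 + 6·(-1398) = -8076
Policy A (B := 15, L − 22):
  R = 58
  B = 15
  K = 216 + 58 + 15 = 289
  L = 235 − 6·58 + 6·15 − 5·289 (−22 from intervention) = -1490
  C = -32 + 3·58 + 2·15 + 6·(-1490) = -8768
Change in C: -8768 − (-8076) = -692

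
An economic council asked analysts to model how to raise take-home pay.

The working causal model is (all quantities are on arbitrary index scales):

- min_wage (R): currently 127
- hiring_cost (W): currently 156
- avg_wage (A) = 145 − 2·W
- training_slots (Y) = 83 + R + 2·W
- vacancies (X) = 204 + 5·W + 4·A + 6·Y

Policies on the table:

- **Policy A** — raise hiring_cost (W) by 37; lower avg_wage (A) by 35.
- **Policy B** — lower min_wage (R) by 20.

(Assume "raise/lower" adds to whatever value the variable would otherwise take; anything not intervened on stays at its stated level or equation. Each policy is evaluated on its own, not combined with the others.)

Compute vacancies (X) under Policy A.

Policy A (W + 37, A − 35):
  R = 127
  W = 156 + 37 = 193
  A = 145 − 2·193 (−35 from intervention) = -276
  Y = 83 + 127 + 2·193 = 596
  X = 204 + 5·193 + 4·(-276) + 6·596 = 3641

3641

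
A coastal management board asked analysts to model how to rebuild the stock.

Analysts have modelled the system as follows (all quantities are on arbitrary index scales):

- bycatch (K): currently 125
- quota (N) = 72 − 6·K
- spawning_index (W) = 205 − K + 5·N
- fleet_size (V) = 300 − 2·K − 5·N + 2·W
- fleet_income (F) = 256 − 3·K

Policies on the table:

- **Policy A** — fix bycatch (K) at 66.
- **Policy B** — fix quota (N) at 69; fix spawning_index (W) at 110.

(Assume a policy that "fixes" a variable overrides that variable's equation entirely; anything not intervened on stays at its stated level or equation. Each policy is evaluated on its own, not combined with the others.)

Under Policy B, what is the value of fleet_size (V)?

Policy B (N := 69, W := 110):
  K = 125
  N = 69
  W = 110
  V = 300 − 2·125 − 5·69 + 2·110 = -75

-75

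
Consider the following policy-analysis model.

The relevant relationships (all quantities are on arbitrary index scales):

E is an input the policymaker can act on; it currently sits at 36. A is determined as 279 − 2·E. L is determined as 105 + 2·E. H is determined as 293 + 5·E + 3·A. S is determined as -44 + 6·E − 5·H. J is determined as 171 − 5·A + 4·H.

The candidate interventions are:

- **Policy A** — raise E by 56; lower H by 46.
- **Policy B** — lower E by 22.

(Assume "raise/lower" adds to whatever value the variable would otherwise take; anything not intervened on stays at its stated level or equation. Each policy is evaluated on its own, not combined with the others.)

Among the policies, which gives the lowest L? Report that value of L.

Policy A (E + 56, H − 46):
  E = 36 + 56 = 92
  L = 105 + 2·92 = 289
Policy B (E − 22):
  E = 36 − 22 = 14
  L = 105 + 2·14 = 133
Comparing — Policy A: L=289, Policy B: L=133. Lowest is 133 (Policy B).

133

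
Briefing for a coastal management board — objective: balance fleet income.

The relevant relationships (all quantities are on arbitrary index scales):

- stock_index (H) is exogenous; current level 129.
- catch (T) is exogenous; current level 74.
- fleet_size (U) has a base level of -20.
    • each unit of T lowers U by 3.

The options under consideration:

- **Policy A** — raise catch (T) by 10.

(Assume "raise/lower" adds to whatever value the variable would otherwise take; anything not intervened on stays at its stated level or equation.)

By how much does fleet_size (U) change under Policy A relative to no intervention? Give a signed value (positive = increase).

Baseline:
  T = 74
  U = -20 − 3·74 = -242
Policy A (T + 10):
  T = 74 + 10 = 84
  U = -20 − 3·84 = -272
Change in U: -272 − (-242) = -30

-30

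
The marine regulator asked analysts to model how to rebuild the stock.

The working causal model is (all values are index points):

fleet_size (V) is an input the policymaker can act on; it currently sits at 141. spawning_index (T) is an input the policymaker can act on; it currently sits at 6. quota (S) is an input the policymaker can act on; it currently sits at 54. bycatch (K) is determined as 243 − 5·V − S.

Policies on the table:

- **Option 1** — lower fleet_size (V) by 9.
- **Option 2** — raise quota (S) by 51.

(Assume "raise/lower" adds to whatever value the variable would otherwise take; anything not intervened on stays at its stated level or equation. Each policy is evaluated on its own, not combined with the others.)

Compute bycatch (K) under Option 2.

-567

Option 2 (S + 51):
  V = 141
  S = 54 + 51 = 105
  K = 243 − 5·141 − 105 = -567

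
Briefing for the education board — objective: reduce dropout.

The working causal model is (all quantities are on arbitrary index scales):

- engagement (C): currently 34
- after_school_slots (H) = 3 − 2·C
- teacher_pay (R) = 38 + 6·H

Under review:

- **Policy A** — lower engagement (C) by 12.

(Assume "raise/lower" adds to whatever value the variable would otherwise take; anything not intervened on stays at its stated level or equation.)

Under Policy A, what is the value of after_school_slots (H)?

Policy A (C − 12):
  C = 34 − 12 = 22
  H = 3 − 2·22 = -41

-41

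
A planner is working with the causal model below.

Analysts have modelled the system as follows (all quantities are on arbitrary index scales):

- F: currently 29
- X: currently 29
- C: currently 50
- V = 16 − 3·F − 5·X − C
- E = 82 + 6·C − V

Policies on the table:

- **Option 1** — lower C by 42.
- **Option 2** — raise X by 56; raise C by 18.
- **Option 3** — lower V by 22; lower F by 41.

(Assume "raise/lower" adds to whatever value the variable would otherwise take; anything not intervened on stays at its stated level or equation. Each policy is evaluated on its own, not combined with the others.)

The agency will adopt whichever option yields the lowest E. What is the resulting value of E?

Option 1 (C − 42):
  F = 29
  X = 29
  C = 50 − 42 = 8
  V = 16 − 3·29 − 5·29 − 8 = -224
  E = 82 + 6·8 − (-224) = 354
Option 2 (X + 56, C + 18):
  F = 29
  X = 29 + 56 = 85
  C = 50 + 18 = 68
  V = 16 − 3·29 − 5·85 − 68 = -564
  E = 82 + 6·68 − (-564) = 1054
Option 3 (V − 22, F − 41):
  F = 29 − 41 = -12
  X = 29
  C = 50
  V = 16 − 3·(-12) − 5·29 − 50 (−22 from intervention) = -165
  E = 82 + 6·50 − (-165) = 547
Comparing — Option 1: E=354, Option 2: E=1054, Option 3: E=547. Lowest is 354 (Option 1).

354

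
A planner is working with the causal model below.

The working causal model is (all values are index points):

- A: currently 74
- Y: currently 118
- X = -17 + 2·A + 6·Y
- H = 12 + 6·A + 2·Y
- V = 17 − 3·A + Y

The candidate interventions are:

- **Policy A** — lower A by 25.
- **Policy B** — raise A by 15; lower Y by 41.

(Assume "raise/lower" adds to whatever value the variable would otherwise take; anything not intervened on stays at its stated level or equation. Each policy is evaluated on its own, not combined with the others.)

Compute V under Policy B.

Policy B (A + 15, Y − 41):
  A = 74 + 15 = 89
  Y = 118 − 41 = 77
  V = 17 − 3·89 + 77 = -173

-173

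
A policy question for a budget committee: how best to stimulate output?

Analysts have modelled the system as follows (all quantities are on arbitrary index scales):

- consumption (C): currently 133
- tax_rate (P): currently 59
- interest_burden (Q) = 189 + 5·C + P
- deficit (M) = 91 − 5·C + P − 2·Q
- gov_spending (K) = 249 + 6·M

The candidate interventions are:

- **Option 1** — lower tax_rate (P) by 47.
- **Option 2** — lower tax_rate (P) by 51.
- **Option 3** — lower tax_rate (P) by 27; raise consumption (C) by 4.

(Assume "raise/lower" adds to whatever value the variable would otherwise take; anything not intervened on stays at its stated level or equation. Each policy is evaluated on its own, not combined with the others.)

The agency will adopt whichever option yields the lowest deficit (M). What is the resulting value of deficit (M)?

Option 1 (P − 47):
  C = 133
  P = 59 − 47 = 12
  Q = 189 + 5·133 + 12 = 866
  M = 91 − 5·133 + 12 − 2·866 = -2294
Option 2 (P − 51):
  C = 133
  P = 59 − 51 = 8
  Q = 189 + 5·133 + 8 = 862
  M = 91 − 5·133 + 8 − 2·862 = -2290
Option 3 (P − 27, C + 4):
  C = 133 + 4 = 137
  P = 59 − 27 = 32
  Q = 189 + 5·137 + 32 = 906
  M = 91 − 5·137 + 32 − 2·906 = -2374
Comparing — Option 1: M=-2294, Option 2: M=-2290, Option 3: M=-2374. Lowest is -2374 (Option 3).

-2374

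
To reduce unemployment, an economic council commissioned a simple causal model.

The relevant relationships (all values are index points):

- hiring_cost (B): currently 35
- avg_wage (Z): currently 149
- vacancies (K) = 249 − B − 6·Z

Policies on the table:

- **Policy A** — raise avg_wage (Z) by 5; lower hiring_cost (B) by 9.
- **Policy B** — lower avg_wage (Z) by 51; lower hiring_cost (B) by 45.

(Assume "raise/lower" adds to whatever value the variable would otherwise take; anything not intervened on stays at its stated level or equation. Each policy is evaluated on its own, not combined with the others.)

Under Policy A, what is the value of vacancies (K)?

-701

Policy A (Z + 5, B − 9):
  B = 35 − 9 = 26
  Z = 149 + 5 = 154
  K = 249 − 26 − 6·154 = -701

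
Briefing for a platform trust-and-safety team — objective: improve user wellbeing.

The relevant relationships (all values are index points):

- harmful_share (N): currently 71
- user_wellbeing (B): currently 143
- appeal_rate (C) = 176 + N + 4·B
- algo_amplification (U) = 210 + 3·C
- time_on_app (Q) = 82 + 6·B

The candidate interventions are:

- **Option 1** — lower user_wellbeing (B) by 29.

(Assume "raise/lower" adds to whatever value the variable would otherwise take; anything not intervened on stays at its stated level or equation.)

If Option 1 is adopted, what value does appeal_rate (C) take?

Option 1 (B − 29):
  N = 71
  B = 143 − 29 = 114
  C = 176 + 71 + 4·114 = 703

703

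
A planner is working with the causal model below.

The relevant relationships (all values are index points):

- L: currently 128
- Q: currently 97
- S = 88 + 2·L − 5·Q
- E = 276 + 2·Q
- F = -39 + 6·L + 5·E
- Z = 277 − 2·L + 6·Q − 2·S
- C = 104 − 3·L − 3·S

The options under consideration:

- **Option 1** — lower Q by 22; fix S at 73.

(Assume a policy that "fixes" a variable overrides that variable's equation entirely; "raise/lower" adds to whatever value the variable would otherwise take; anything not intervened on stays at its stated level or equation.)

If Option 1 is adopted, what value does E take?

Option 1 (Q − 22, S := 73):
  Q = 97 − 22 = 75
  E = 276 + 2·75 = 426

426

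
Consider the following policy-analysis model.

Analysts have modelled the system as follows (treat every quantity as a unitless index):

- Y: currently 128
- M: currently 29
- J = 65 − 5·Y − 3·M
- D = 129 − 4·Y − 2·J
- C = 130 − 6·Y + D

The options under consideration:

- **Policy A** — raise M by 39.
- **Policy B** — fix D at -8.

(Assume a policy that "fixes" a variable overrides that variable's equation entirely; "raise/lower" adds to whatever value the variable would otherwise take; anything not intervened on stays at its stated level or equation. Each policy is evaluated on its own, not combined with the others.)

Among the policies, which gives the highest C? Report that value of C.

537

Policy A (M + 39):
  Y = 128
  M = 29 + 39 = 68
  J = 65 − 5·128 − 3·68 = -779
  D = 129 − 4·128 − 2·(-779) = 1175
  C = 130 − 6·128 + 1175 = 537
Policy B (D := -8):
  Y = 128
  M = 29
  J = 65 − 5·128 − 3·29 = -662
  D = -8
  C = 130 − 6·128 + (-8) = -646
Comparing — Policy A: C=537, Policy B: C=-646. Highest is 537 (Policy A).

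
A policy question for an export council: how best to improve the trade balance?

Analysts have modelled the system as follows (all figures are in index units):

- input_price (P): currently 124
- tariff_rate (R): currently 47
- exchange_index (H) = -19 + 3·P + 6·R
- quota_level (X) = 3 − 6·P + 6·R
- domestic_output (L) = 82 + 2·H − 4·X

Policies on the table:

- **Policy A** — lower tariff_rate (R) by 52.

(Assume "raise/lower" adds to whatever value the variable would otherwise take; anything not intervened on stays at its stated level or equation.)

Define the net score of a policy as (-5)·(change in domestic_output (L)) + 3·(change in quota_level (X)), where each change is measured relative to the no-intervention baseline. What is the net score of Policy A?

Baseline:
  P = 124
  R = 47
  H = -19 + 3·124 + 6·47 = 635
  X = 3 − 6·124 + 6·47 = -459
  L = 82 + 2·635 − 4·(-459) = 3188
Policy A (R − 52):
  P = 124
  R = 47 − 52 = -5
  H = -19 + 3·124 + 6·(-5) = 323
  X = 3 − 6·124 + 6·(-5) = -771
  L = 82 + 2·323 − 4·(-771) = 3812
ΔL = 3812 − 3188 = 624; ΔX = -771 − (-459) = -312
Score = (-5)·624 + 3·(-312) = -4056

-4056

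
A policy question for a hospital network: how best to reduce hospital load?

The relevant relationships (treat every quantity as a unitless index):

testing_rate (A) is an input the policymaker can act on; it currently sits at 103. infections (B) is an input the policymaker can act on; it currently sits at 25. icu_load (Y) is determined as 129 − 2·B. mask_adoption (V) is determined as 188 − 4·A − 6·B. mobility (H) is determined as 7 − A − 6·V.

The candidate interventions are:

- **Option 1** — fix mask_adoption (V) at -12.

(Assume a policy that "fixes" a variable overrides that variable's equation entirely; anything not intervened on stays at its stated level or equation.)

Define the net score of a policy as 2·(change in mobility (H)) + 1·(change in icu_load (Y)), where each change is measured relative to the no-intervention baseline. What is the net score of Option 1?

-4344

Baseline:
  A = 103
  B = 25
  Y = 129 − 2·25 = 79
  V = 188 − 4·103 − 6·25 = -374
  H = 7 − 103 − 6·(-374) = 2148
Option 1 (V := -12):
  A = 103
  B = 25
  Y = 129 − 2·25 = 79
  V = -12
  H = 7 − 103 − 6·(-12) = -24
ΔH = -24 − 2148 = -2172; ΔY = 79 − 79 = 0
Score = 2·(-2172) + 1·0 = -4344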